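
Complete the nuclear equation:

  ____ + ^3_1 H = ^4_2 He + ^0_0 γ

Conserve mass number: A + 3 = 4 + 0, so A = 1.
Conserve atomic number: Z + 1 = 2 + 0, so Z = 1.
A = 1 and Z = 1 is ^1_1 H — a proton.

proton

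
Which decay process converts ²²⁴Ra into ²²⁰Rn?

ΔA = 220 − 224 = -4; ΔZ = 86 − 88 = -2.
A drops by 4 and Z drops by 2 — the signature of alpha emission.

alpha decay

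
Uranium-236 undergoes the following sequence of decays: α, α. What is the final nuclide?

Ra-228

Start: (A, Z) = (236, 92).
After α: (232, 90).
After α: (228, 88).
Z = 88 is radium.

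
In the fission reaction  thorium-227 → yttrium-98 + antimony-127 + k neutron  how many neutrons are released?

2

Conserve mass number: 227 = 98 + 127 + k, so k = 227 − 225 = 2.
Check atomic number: 90 = 39 + 51 + 0 = 90. ✓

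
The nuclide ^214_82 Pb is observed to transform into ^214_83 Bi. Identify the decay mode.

ΔA = 214 − 214 = 0; ΔZ = 83 − 82 = +1.
A is unchanged and Z rises by 1 — a neutron has become a proton (β⁻ decay).

beta-minus decay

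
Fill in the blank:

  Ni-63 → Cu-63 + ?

Conserve mass number: 63 = 63 + A, so A = 0.
Conserve atomic number: 28 = 29 + Z, so Z = -1.
A = 0 and Z = -1 is e⁻ — a beta-minus particle.

beta-minus particle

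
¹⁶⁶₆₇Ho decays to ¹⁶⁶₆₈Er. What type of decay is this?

beta-minus decay

ΔA = 166 − 166 = 0; ΔZ = 68 − 67 = +1.
A is unchanged and Z rises by 1 — a neutron has become a proton (β⁻ decay).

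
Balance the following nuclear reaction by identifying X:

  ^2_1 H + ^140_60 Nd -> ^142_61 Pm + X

gamma ray

Conserve mass number: 2 + 140 = 142 + A, so A = 0.
Conserve atomic number: 1 + 60 = 61 + Z, so Z = 0.
A = 0 and Z = 0 is ^0_0 γ — a gamma ray.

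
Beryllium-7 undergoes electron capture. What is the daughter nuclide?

Li-7

Electron capture: mass number changes by +0, atomic number by -1.
A: 7 = 7; Z: 4 − 1 = 3.
Z = 3 is lithium, so the daughter is lithium-7.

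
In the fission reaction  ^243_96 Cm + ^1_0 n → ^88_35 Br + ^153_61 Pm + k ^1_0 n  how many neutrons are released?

Conserve mass number: 244 = 88 + 153 + k, so k = 244 − 241 = 3.
Check atomic number: 96 = 35 + 61 + 0 = 96. ✓

3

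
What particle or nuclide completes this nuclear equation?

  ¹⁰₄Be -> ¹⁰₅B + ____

Conserve mass number: 10 = 10 + A, so A = 0.
Conserve atomic number: 4 = 5 + Z, so Z = -1.
A = 0 and Z = -1 is ⁰₋₁e — a beta-minus particle.

beta-minus particle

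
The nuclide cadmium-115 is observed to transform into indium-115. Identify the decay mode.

beta-minus decay

ΔA = 115 − 115 = 0; ΔZ = 49 − 48 = +1.
A is unchanged and Z rises by 1 — a neutron has become a proton (β⁻ decay).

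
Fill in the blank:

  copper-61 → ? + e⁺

Conserve mass number: 61 = A + 0, so A = 61.
Conserve atomic number: 29 = Z + 1, so Z = 28.
Z = 28 is nickel, so the species is nickel-61.

Ni-61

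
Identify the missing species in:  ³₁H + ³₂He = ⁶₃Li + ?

Conserve mass number: 3 + 3 = 6 + A, so A = 0.
Conserve atomic number: 1 + 2 = 3 + Z, so Z = 0.
A = 0 and Z = 0 is ⁰₀γ — a gamma ray.

gamma ray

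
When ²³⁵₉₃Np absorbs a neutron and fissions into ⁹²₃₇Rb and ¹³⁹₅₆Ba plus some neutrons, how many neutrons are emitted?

Conserve mass number: 236 = 92 + 139 + k, so k = 236 − 231 = 5.
Check atomic number: 93 = 37 + 56 + 0 = 93. ✓

5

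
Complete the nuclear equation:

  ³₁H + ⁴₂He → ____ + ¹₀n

Conserve mass number: 3 + 4 = A + 1, so A = 6.
Conserve atomic number: 1 + 2 = Z + 0, so Z = 3.
Z = 3 is lithium, so the species is ⁶₃Li.

Li-6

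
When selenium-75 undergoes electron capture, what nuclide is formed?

As-75

Electron capture: mass number changes by +0, atomic number by -1.
A: 75 = 75; Z: 34 − 1 = 33.
Z = 33 is arsenic, so the daughter is arsenic-75.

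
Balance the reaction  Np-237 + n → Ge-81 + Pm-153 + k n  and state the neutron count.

4

Conserve mass number: 238 = 81 + 153 + k, so k = 238 − 234 = 4.
Check atomic number: 93 = 32 + 61 + 0 = 93. ✓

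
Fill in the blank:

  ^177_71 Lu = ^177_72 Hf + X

beta-minus particle

Conserve mass number: 177 = 177 + A, so A = 0.
Conserve atomic number: 71 = 72 + Z, so Z = -1.
A = 0 and Z = -1 is ^0_-1 e — a beta-minus particle.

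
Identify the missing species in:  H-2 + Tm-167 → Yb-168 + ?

neutron

Conserve mass number: 2 + 167 = 168 + A, so A = 1.
Conserve atomic number: 1 + 69 = 70 + Z, so Z = 0.
A = 1 and Z = 0 is n — a neutron.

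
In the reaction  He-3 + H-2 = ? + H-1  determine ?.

Conserve mass number: 3 + 2 = A + 1, so A = 4.
Conserve atomic number: 2 + 1 = Z + 1, so Z = 2.
A = 4 and Z = 2 is He-4 — an alpha particle.

He-4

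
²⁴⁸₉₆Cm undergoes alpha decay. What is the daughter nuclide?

Alpha decay: mass number changes by -4, atomic number by -2.
A: 248 − 4 = 244; Z: 96 − 2 = 94.
Z = 94 is plutonium, so the daughter is ²⁴⁴₉₄Pu.

Pu-244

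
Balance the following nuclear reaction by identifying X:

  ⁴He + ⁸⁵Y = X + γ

Conserve mass number: 4 + 85 = A + 0, so A = 89.
Conserve atomic number: 2 + 39 = Z + 0, so Z = 41.
Z = 41 is niobium, so the species is ⁸⁹Nb.

Nb-89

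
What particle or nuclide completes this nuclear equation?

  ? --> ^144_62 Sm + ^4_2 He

Conserve mass number: A = 144 + 4, so A = 148.
Conserve atomic number: Z = 62 + 2, so Z = 64.
Z = 64 is gadolinium, so the species is ^148_64 Gd.

Gd-148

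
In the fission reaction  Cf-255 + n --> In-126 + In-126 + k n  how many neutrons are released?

Conserve mass number: 256 = 126 + 126 + k, so k = 256 − 252 = 4.
Check atomic number: 98 = 49 + 49 + 0 = 98. ✓

4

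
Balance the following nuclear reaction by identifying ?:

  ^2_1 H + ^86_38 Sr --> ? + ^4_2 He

Rb-84

Conserve mass number: 2 + 86 = A + 4, so A = 84.
Conserve atomic number: 1 + 38 = Z + 2, so Z = 37.
Z = 37 is rubidium, so the species is ^84_37 Rb.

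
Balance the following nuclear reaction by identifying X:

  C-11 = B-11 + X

Conserve mass number: 11 = 11 + A, so A = 0.
Conserve atomic number: 6 = 5 + Z, so Z = 1.
A = 0 and Z = 1 is e⁺ — a positron.

positron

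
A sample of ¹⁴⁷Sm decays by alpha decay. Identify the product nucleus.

Nd-143

Alpha decay: mass number changes by -4, atomic number by -2.
A: 147 − 4 = 143; Z: 62 − 2 = 60.
Z = 60 is neodymium, so the daughter is ¹⁴³Nd.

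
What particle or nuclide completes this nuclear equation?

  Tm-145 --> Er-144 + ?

Conserve mass number: 145 = 144 + A, so A = 1.
Conserve atomic number: 69 = 68 + Z, so Z = 1.
A = 1 and Z = 1 is H-1 — a proton.

proton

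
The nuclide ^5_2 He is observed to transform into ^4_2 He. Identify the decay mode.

neutron emission

ΔA = 4 − 5 = -1; ΔZ = 2 − 2 = +0.
A drops by 1 with Z unchanged — a neutron was emitted.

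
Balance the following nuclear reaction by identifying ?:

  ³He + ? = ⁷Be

Conserve mass number: 3 + A = 7, so A = 4.
Conserve atomic number: 2 + Z = 4, so Z = 2.
A = 4 and Z = 2 is ⁴He — an alpha particle.

alpha particle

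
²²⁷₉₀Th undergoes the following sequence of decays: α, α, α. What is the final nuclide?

Po-215

Start: (A, Z) = (227, 90).
After α: (223, 88).
After α: (219, 86).
After α: (215, 84).
Z = 84 is polonium.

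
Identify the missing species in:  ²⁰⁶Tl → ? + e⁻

Conserve mass number: 206 = A + 0, so A = 206.
Conserve atomic number: 81 = Z − 1, so Z = 82.
Z = 82 is lead, so the species is ²⁰⁶Pb.

Pb-206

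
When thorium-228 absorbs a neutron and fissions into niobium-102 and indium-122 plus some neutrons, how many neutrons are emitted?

5

Conserve mass number: 229 = 102 + 122 + k, so k = 229 − 224 = 5.
Check atomic number: 90 = 41 + 49 + 0 = 90. ✓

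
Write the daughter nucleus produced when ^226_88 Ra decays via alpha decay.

Rn-222

Alpha decay: mass number changes by -4, atomic number by -2.
A: 226 − 4 = 222; Z: 88 − 2 = 86.
Z = 86 is radon, so the daughter is ^222_86 Rn.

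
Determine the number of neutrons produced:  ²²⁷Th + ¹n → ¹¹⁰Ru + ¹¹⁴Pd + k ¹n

4

Conserve mass number: 228 = 110 + 114 + k, so k = 228 − 224 = 4.
Check atomic number: 90 = 44 + 46 + 0 = 90. ✓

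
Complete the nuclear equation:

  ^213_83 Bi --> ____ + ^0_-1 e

Conserve mass number: 213 = A + 0, so A = 213.
Conserve atomic number: 83 = Z − 1, so Z = 84.
Z = 84 is polonium, so the species is ^213_84 Po.

Po-213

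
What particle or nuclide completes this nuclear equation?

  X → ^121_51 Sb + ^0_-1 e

Sn-121

Conserve mass number: A = 121 + 0, so A = 121.
Conserve atomic number: Z = 51 − 1, so Z = 50.
Z = 50 is tin, so the species is ^121_50 Sn.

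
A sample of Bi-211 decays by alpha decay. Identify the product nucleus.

Alpha decay: mass number changes by -4, atomic number by -2.
A: 211 − 4 = 207; Z: 83 − 2 = 81.
Z = 81 is thallium, so the daughter is Tl-207.

Tl-207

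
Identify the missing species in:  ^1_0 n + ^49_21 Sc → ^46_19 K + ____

Conserve mass number: 1 + 49 = 46 + A, so A = 4.
Conserve atomic number: 0 + 21 = 19 + Z, so Z = 2.
A = 4 and Z = 2 is ^4_2 He — an alpha particle.

alpha particle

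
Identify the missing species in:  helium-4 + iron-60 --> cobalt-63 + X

Conserve mass number: 4 + 60 = 63 + A, so A = 1.
Conserve atomic number: 2 + 26 = 27 + Z, so Z = 1.
A = 1 and Z = 1 is hydrogen-1 — a proton.

proton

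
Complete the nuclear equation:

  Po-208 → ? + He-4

Pb-204

Conserve mass number: 208 = A + 4, so A = 204.
Conserve atomic number: 84 = Z + 2, so Z = 82.
Z = 82 is lead, so the species is Pb-204.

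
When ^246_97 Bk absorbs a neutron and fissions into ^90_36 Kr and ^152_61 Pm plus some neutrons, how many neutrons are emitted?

5

Conserve mass number: 247 = 90 + 152 + k, so k = 247 − 242 = 5.
Check atomic number: 97 = 36 + 61 + 0 = 97. ✓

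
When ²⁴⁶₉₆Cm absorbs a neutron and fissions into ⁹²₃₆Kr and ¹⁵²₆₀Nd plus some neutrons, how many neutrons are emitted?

Conserve mass number: 247 = 92 + 152 + k, so k = 247 − 244 = 3.
Check atomic number: 96 = 36 + 60 + 0 = 96. ✓

3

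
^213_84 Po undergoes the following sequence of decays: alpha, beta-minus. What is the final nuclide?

Start: (A, Z) = (213, 84).
After α: (209, 82).
After β⁻: (209, 83).
Z = 83 is bismuth.

Bi-209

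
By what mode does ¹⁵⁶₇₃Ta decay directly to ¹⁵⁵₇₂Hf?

proton emission

ΔA = 155 − 156 = -1; ΔZ = 72 − 73 = -1.
A drops by 1 and Z drops by 1 — a proton was emitted.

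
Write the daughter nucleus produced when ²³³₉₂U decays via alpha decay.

Th-229

Alpha decay: mass number changes by -4, atomic number by -2.
A: 233 − 4 = 229; Z: 92 − 2 = 90.
Z = 90 is thorium, so the daughter is ²²⁹₉₀Th.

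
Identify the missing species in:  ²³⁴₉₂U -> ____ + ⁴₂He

Conserve mass number: 234 = A + 4, so A = 230.
Conserve atomic number: 92 = Z + 2, so Z = 90.
Z = 90 is thorium, so the species is ²³⁰₉₀Th.

Th-230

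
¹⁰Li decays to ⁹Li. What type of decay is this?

neutron emission

ΔA = 9 − 10 = -1; ΔZ = 3 − 3 = +0.
A drops by 1 with Z unchanged — a neutron was emitted.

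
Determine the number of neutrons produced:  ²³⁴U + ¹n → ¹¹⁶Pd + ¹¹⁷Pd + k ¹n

2

Conserve mass number: 235 = 116 + 117 + k, so k = 235 − 233 = 2.
Check atomic number: 92 = 46 + 46 + 0 = 92. ✓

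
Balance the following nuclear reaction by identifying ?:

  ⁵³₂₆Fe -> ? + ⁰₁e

Conserve mass number: 53 = A + 0, so A = 53.
Conserve atomic number: 26 = Z + 1, so Z = 25.
Z = 25 is manganese, so the species is ⁵³₂₅Mn.

Mn-53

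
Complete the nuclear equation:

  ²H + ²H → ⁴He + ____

Conserve mass number: 2 + 2 = 4 + A, so A = 0.
Conserve atomic number: 1 + 1 = 2 + Z, so Z = 0.
A = 0 and Z = 0 is γ — a gamma ray.

gamma ray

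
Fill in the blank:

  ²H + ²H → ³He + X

Conserve mass number: 2 + 2 = 3 + A, so A = 1.
Conserve atomic number: 1 + 1 = 2 + Z, so Z = 0.
A = 1 and Z = 0 is ¹n — a neutron.

neutron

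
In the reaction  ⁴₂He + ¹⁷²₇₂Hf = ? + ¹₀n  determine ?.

Conserve mass number: 4 + 172 = A + 1, so A = 175.
Conserve atomic number: 2 + 72 = Z + 0, so Z = 74.
Z = 74 is tungsten, so the species is ¹⁷⁵₇₄W.

W-175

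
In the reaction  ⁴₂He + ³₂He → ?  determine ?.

Be-7

Conserve mass number: 4 + 3 = A, so A = 7.
Conserve atomic number: 2 + 2 = Z, so Z = 4.
Z = 4 is beryllium, so the species is ⁷₄Be.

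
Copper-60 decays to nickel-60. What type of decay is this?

beta-plus decay or electron capture

ΔA = 60 − 60 = 0; ΔZ = 28 − 29 = -1.
A is unchanged and Z drops by 1 — a proton has become a neutron (β⁺ emission or electron capture).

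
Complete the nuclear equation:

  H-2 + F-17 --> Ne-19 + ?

gamma ray

Conserve mass number: 2 + 17 = 19 + A, so A = 0.
Conserve atomic number: 1 + 9 = 10 + Z, so Z = 0.
A = 0 and Z = 0 is γ — a gamma ray.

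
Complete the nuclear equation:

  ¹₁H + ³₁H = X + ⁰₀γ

Conserve mass number: 1 + 3 = A + 0, so A = 4.
Conserve atomic number: 1 + 1 = Z + 0, so Z = 2.
A = 4 and Z = 2 is ⁴₂He — an alpha particle.

He-4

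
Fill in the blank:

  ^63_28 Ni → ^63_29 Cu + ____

Conserve mass number: 63 = 63 + A, so A = 0.
Conserve atomic number: 28 = 29 + Z, so Z = -1.
A = 0 and Z = -1 is ^0_-1 e — a beta-minus particle.

beta-minus particle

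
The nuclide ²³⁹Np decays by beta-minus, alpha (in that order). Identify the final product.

Start: (A, Z) = (239, 93).
After β⁻: (239, 94).
After α: (235, 92).
Z = 92 is uranium.

U-235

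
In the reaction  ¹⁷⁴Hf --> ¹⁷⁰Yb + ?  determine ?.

alpha particle

Conserve mass number: 174 = 170 + A, so A = 4.
Conserve atomic number: 72 = 70 + Z, so Z = 2.
A = 4 and Z = 2 is ⁴He — an alpha particle.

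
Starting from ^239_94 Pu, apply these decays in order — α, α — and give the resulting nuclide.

Start: (A, Z) = (239, 94).
After α: (235, 92).
After α: (231, 90).
Z = 90 is thorium.

Th-231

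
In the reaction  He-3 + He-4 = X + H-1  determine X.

Conserve mass number: 3 + 4 = A + 1, so A = 6.
Conserve atomic number: 2 + 2 = Z + 1, so Z = 3.
Z = 3 is lithium, so the species is Li-6.

Li-6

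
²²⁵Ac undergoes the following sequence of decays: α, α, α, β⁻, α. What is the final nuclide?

Start: (A, Z) = (225, 89).
After α: (221, 87).
After α: (217, 85).
After α: (213, 83).
After β⁻: (213, 84).
After α: (209, 82).
Z = 82 is lead.

Pb-209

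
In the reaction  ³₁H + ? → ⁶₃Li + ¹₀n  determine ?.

Conserve mass number: 3 + A = 6 + 1, so A = 4.
Conserve atomic number: 1 + Z = 3 + 0, so Z = 2.
A = 4 and Z = 2 is ⁴₂He — an alpha particle.

alpha particle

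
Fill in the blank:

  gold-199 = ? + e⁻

Hg-199

Conserve mass number: 199 = A + 0, so A = 199.
Conserve atomic number: 79 = Z − 1, so Z = 80.
Z = 80 is mercury, so the species is mercury-199.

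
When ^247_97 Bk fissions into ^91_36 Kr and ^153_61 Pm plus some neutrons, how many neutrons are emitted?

Conserve mass number: 247 = 91 + 153 + k, so k = 247 − 244 = 3.
Check atomic number: 97 = 36 + 61 + 0 = 97. ✓

3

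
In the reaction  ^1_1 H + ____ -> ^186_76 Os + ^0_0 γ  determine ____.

Conserve mass number: 1 + A = 186 + 0, so A = 185.
Conserve atomic number: 1 + Z = 76 + 0, so Z = 75.
Z = 75 is rhenium, so the species is ^185_75 Re.

Re-185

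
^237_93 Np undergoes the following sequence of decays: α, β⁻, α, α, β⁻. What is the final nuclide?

Start: (A, Z) = (237, 93).
After α: (233, 91).
After β⁻: (233, 92).
After α: (229, 90).
After α: (225, 88).
After β⁻: (225, 89).
Z = 89 is actinium.

Ac-225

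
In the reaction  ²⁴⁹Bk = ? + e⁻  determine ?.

Cf-249

Conserve mass number: 249 = A + 0, so A = 249.
Conserve atomic number: 97 = Z − 1, so Z = 98.
Z = 98 is californium, so the species is ²⁴⁹Cf.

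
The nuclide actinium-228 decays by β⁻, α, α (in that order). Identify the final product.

Start: (A, Z) = (228, 89).
After β⁻: (228, 90).
After α: (224, 88).
After α: (220, 86).
Z = 86 is radon.

Rn-220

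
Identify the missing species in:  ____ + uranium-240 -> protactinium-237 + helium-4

Conserve mass number: A + 240 = 237 + 4, so A = 1.
Conserve atomic number: Z + 92 = 91 + 2, so Z = 1.
A = 1 and Z = 1 is hydrogen-1 — a proton.

proton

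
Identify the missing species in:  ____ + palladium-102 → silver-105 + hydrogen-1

Conserve mass number: A + 102 = 105 + 1, so A = 4.
Conserve atomic number: Z + 46 = 47 + 1, so Z = 2.
A = 4 and Z = 2 is helium-4 — an alpha particle.

alpha particle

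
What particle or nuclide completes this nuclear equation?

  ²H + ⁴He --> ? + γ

Conserve mass number: 2 + 4 = A + 0, so A = 6.
Conserve atomic number: 1 + 2 = Z + 0, so Z = 3.
Z = 3 is lithium, so the species is ⁶Li.

Li-6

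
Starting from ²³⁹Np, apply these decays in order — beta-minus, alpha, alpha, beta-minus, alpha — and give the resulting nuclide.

Ac-227

Start: (A, Z) = (239, 93).
After β⁻: (239, 94).
After α: (235, 92).
After α: (231, 90).
After β⁻: (231, 91).
After α: (227, 89).
Z = 89 is actinium.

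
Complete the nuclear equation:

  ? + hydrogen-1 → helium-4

triton

Conserve mass number: A + 1 = 4, so A = 3.
Conserve atomic number: Z + 1 = 2, so Z = 1.
A = 3 and Z = 1 is hydrogen-3 — a triton.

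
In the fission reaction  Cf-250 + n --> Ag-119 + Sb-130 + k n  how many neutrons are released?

2

Conserve mass number: 251 = 119 + 130 + k, so k = 251 − 249 = 2.
Check atomic number: 98 = 47 + 51 + 0 = 98. ✓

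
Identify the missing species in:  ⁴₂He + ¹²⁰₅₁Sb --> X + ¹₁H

Conserve mass number: 4 + 120 = A + 1, so A = 123.
Conserve atomic number: 2 + 51 = Z + 1, so Z = 52.
Z = 52 is tellurium, so the species is ¹²³₅₂Te.

Te-123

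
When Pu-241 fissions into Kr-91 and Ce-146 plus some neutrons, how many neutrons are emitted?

Conserve mass number: 241 = 91 + 146 + k, so k = 241 − 237 = 4.
Check atomic number: 94 = 36 + 58 + 0 = 94. ✓

4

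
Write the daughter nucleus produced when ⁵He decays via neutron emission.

He-4

Neutron emission: mass number changes by -1, atomic number by +0.
A: 5 − 1 = 4; Z: 2 = 2.
Z = 2 is helium, so the daughter is ⁴He.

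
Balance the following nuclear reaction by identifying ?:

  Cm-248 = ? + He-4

Pu-244

Conserve mass number: 248 = A + 4, so A = 244.
Conserve atomic number: 96 = Z + 2, so Z = 94.
Z = 94 is plutonium, so the species is Pu-244.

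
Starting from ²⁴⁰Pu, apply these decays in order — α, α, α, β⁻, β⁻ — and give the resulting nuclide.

Th-228

Start: (A, Z) = (240, 94).
After α: (236, 92).
After α: (232, 90).
After α: (228, 88).
After β⁻: (228, 89).
After β⁻: (228, 90).
Z = 90 is thorium.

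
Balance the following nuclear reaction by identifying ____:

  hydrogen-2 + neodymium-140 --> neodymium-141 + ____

proton

Conserve mass number: 2 + 140 = 141 + A, so A = 1.
Conserve atomic number: 1 + 60 = 60 + Z, so Z = 1.
A = 1 and Z = 1 is hydrogen-1 — a proton.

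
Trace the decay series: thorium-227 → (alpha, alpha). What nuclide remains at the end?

Start: (A, Z) = (227, 90).
After α: (223, 88).
After α: (219, 86).
Z = 86 is radon.

Rn-219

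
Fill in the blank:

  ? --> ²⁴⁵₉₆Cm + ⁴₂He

Cf-249

Conserve mass number: A = 245 + 4, so A = 249.
Conserve atomic number: Z = 96 + 2, so Z = 98.
Z = 98 is californium, so the species is ²⁴⁹₉₈Cf.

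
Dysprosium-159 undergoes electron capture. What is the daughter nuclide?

Electron capture: mass number changes by +0, atomic number by -1.
A: 159 = 159; Z: 66 − 1 = 65.
Z = 65 is terbium, so the daughter is terbium-159.

Tb-159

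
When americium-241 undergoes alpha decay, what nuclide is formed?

Np-237

Alpha decay: mass number changes by -4, atomic number by -2.
A: 241 − 4 = 237; Z: 95 − 2 = 93.
Z = 93 is neptunium, so the daughter is neptunium-237.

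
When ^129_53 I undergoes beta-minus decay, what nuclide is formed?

Xe-129

Beta-minus decay: mass number changes by +0, atomic number by +1.
A: 129 = 129; Z: 53 + 1 = 54.
Z = 54 is xenon, so the daughter is ^129_54 Xe.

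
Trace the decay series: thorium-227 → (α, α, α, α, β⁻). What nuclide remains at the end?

Bi-211

Start: (A, Z) = (227, 90).
After α: (223, 88).
After α: (219, 86).
After α: (215, 84).
After α: (211, 82).
After β⁻: (211, 83).
Z = 83 is bismuth.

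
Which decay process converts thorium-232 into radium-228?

ΔA = 228 − 232 = -4; ΔZ = 88 − 90 = -2.
A drops by 4 and Z drops by 2 — the signature of alpha emission.

alpha decay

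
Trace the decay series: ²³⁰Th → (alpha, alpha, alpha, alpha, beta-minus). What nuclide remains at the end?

Start: (A, Z) = (230, 90).
After α: (226, 88).
After α: (222, 86).
After α: (218, 84).
After α: (214, 82).
After β⁻: (214, 83).
Z = 83 is bismuth.

Bi-214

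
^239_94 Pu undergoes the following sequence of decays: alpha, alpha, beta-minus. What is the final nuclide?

Start: (A, Z) = (239, 94).
After α: (235, 92).
After α: (231, 90).
After β⁻: (231, 91).
Z = 91 is protactinium.

Pa-231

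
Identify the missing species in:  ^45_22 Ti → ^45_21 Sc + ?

Conserve mass number: 45 = 45 + A, so A = 0.
Conserve atomic number: 22 = 21 + Z, so Z = 1.
A = 0 and Z = 1 is ^0_1 e — a positron.

positron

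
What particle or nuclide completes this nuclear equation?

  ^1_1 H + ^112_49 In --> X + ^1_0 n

Sn-112

Conserve mass number: 1 + 112 = A + 1, so A = 112.
Conserve atomic number: 1 + 49 = Z + 0, so Z = 50.
Z = 50 is tin, so the species is ^112_50 Sn.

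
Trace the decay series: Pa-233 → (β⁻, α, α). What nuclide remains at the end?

Ra-225

Start: (A, Z) = (233, 91).
After β⁻: (233, 92).
After α: (229, 90).
After α: (225, 88).
Z = 88 is radium.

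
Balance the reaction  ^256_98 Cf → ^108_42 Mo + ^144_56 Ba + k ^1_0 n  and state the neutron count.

Conserve mass number: 256 = 108 + 144 + k, so k = 256 − 252 = 4.
Check atomic number: 98 = 42 + 56 + 0 = 98. ✓

4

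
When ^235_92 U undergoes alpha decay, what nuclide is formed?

Alpha decay: mass number changes by -4, atomic number by -2.
A: 235 − 4 = 231; Z: 92 − 2 = 90.
Z = 90 is thorium, so the daughter is ^231_90 Th.

Th-231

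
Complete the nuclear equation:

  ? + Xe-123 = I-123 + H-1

Conserve mass number: A + 123 = 123 + 1, so A = 1.
Conserve atomic number: Z + 54 = 53 + 1, so Z = 0.
A = 1 and Z = 0 is n — a neutron.

neutron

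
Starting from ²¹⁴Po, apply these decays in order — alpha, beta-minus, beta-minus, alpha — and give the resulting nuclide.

Start: (A, Z) = (214, 84).
After α: (210, 82).
After β⁻: (210, 83).
After β⁻: (210, 84).
After α: (206, 82).
Z = 82 is lead.

Pb-206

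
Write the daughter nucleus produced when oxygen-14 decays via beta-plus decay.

Beta-plus decay: mass number changes by +0, atomic number by -1.
A: 14 = 14; Z: 8 − 1 = 7.
Z = 7 is nitrogen, so the daughter is nitrogen-14.

N-14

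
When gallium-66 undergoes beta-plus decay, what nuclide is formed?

Beta-plus decay: mass number changes by +0, atomic number by -1.
A: 66 = 66; Z: 31 − 1 = 30.
Z = 30 is zinc, so the daughter is zinc-66.

Zn-66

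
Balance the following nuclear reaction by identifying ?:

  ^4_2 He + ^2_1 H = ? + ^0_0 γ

Li-6

Conserve mass number: 4 + 2 = A + 0, so A = 6.
Conserve atomic number: 2 + 1 = Z + 0, so Z = 3.
Z = 3 is lithium, so the species is ^6_3 Li.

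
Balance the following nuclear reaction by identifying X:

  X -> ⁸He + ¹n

He-9

Conserve mass number: A = 8 + 1, so A = 9.
Conserve atomic number: Z = 2 + 0, so Z = 2.
Z = 2 is helium, so the species is ⁹He.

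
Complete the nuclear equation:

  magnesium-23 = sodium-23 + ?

positron

Conserve mass number: 23 = 23 + A, so A = 0.
Conserve atomic number: 12 = 11 + Z, so Z = 1.
A = 0 and Z = 1 is e⁺ — a positron.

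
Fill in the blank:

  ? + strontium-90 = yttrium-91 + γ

Conserve mass number: A + 90 = 91 + 0, so A = 1.
Conserve atomic number: Z + 38 = 39 + 0, so Z = 1.
A = 1 and Z = 1 is hydrogen-1 — a proton.

proton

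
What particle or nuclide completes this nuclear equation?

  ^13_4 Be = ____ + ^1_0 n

Conserve mass number: 13 = A + 1, so A = 12.
Conserve atomic number: 4 = Z + 0, so Z = 4.
Z = 4 is beryllium, so the species is ^12_4 Be.

Be-12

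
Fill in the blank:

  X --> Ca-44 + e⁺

Conserve mass number: A = 44 + 0, so A = 44.
Conserve atomic number: Z = 20 + 1, so Z = 21.
Z = 21 is scandium, so the species is Sc-44.

Sc-44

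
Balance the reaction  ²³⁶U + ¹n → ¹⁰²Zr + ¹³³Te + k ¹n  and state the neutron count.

2

Conserve mass number: 237 = 102 + 133 + k, so k = 237 − 235 = 2.
Check atomic number: 92 = 40 + 52 + 0 = 92. ✓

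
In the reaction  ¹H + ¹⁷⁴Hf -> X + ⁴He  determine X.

Conserve mass number: 1 + 174 = A + 4, so A = 171.
Conserve atomic number: 1 + 72 = Z + 2, so Z = 71.
Z = 71 is lutetium, so the species is ¹⁷¹Lu.

Lu-171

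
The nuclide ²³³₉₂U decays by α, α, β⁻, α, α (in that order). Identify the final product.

Start: (A, Z) = (233, 92).
After α: (229, 90).
After α: (225, 88).
After β⁻: (225, 89).
After α: (221, 87).
After α: (217, 85).
Z = 85 is astatine.

At-217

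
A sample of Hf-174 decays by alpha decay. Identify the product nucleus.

Yb-170

Alpha decay: mass number changes by -4, atomic number by -2.
A: 174 − 4 = 170; Z: 72 − 2 = 70.
Z = 70 is ytterbium, so the daughter is Yb-170.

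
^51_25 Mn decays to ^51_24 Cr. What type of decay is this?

ΔA = 51 − 51 = 0; ΔZ = 24 − 25 = -1.
A is unchanged and Z drops by 1 — a proton has become a neutron (β⁺ emission or electron capture).

beta-plus decay or electron capture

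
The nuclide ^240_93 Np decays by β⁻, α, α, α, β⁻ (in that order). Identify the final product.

Start: (A, Z) = (240, 93).
After β⁻: (240, 94).
After α: (236, 92).
After α: (232, 90).
After α: (228, 88).
After β⁻: (228, 89).
Z = 89 is actinium.

Ac-228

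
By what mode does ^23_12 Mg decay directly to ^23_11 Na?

beta-plus decay or electron capture

ΔA = 23 − 23 = 0; ΔZ = 11 − 12 = -1.
A is unchanged and Z drops by 1 — a proton has become a neutron (β⁺ emission or electron capture).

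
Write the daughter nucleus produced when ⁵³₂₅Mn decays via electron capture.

Cr-53

Electron capture: mass number changes by +0, atomic number by -1.
A: 53 = 53; Z: 25 − 1 = 24.
Z = 24 is chromium, so the daughter is ⁵³₂₄Cr.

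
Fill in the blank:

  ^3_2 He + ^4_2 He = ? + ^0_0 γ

Be-7

Conserve mass number: 3 + 4 = A + 0, so A = 7.
Conserve atomic number: 2 + 2 = Z + 0, so Z = 4.
Z = 4 is beryllium, so the species is ^7_4 Be.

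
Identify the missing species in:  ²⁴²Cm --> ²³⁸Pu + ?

Conserve mass number: 242 = 238 + A, so A = 4.
Conserve atomic number: 96 = 94 + Z, so Z = 2.
A = 4 and Z = 2 is ⁴He — an alpha particle.

alpha particle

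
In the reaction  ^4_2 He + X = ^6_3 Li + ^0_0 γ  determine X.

Conserve mass number: 4 + A = 6 + 0, so A = 2.
Conserve atomic number: 2 + Z = 3 + 0, so Z = 1.
A = 2 and Z = 1 is ^2_1 H — a deuteron.

deuteron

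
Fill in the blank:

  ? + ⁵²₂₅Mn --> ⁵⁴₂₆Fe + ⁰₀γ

Conserve mass number: A + 52 = 54 + 0, so A = 2.
Conserve atomic number: Z + 25 = 26 + 0, so Z = 1.
A = 2 and Z = 1 is ²₁H — a deuteron.

deuteron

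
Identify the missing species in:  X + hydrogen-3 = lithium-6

Conserve mass number: A + 3 = 6, so A = 3.
Conserve atomic number: Z + 1 = 3, so Z = 2.
Z = 2 is helium, so the species is helium-3.

He-3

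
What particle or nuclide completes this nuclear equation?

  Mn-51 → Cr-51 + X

Conserve mass number: 51 = 51 + A, so A = 0.
Conserve atomic number: 25 = 24 + Z, so Z = 1.
A = 0 and Z = 1 is e⁺ — a positron.

positron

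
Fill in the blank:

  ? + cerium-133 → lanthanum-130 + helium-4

Conserve mass number: A + 133 = 130 + 4, so A = 1.
Conserve atomic number: Z + 58 = 57 + 2, so Z = 1.
A = 1 and Z = 1 is hydrogen-1 — a proton.

proton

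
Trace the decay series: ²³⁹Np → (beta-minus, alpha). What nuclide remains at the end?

Start: (A, Z) = (239, 93).
After β⁻: (239, 94).
After α: (235, 92).
Z = 92 is uranium.

U-235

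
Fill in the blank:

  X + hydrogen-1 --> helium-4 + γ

Conserve mass number: A + 1 = 4 + 0, so A = 3.
Conserve atomic number: Z + 1 = 2 + 0, so Z = 1.
A = 3 and Z = 1 is hydrogen-3 — a triton.

triton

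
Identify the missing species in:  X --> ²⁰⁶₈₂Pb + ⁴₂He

Conserve mass number: A = 206 + 4, so A = 210.
Conserve atomic number: Z = 82 + 2, so Z = 84.
Z = 84 is polonium, so the species is ²¹⁰₈₄Po.

Po-210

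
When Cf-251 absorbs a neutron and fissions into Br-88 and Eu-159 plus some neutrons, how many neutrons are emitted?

5

Conserve mass number: 252 = 88 + 159 + k, so k = 252 − 247 = 5.
Check atomic number: 98 = 35 + 63 + 0 = 98. ✓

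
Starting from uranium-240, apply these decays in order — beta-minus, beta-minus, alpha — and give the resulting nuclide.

Start: (A, Z) = (240, 92).
After β⁻: (240, 93).
After β⁻: (240, 94).
After α: (236, 92).
Z = 92 is uranium.

U-236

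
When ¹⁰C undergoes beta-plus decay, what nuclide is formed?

B-10

Beta-plus decay: mass number changes by +0, atomic number by -1.
A: 10 = 10; Z: 6 − 1 = 5.
Z = 5 is boron, so the daughter is ¹⁰B.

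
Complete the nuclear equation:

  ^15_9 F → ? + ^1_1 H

O-14

Conserve mass number: 15 = A + 1, so A = 14.
Conserve atomic number: 9 = Z + 1, so Z = 8.
Z = 8 is oxygen, so the species is ^14_8 O.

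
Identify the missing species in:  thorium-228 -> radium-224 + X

alpha particle

Conserve mass number: 228 = 224 + A, so A = 4.
Conserve atomic number: 90 = 88 + Z, so Z = 2.
A = 4 and Z = 2 is helium-4 — an alpha particle.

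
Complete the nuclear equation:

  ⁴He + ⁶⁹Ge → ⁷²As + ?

Conserve mass number: 4 + 69 = 72 + A, so A = 1.
Conserve atomic number: 2 + 32 = 33 + Z, so Z = 1.
A = 1 and Z = 1 is ¹H — a proton.

proton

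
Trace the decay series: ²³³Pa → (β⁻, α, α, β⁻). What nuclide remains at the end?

Ac-225

Start: (A, Z) = (233, 91).
After β⁻: (233, 92).
After α: (229, 90).
After α: (225, 88).
After β⁻: (225, 89).
Z = 89 is actinium.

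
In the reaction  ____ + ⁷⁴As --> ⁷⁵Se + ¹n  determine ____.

deuteron

Conserve mass number: A + 74 = 75 + 1, so A = 2.
Conserve atomic number: Z + 33 = 34 + 0, so Z = 1.
A = 2 and Z = 1 is ²H — a deuteron.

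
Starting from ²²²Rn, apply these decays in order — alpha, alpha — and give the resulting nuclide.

Start: (A, Z) = (222, 86).
After α: (218, 84).
After α: (214, 82).
Z = 82 is lead.

Pb-214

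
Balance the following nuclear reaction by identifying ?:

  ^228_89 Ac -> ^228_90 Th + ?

Conserve mass number: 228 = 228 + A, so A = 0.
Conserve atomic number: 89 = 90 + Z, so Z = -1.
A = 0 and Z = -1 is ^0_-1 e — a beta-minus particle.

beta-minus particle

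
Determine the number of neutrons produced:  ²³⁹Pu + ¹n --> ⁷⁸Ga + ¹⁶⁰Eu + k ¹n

2

Conserve mass number: 240 = 78 + 160 + k, so k = 240 − 238 = 2.
Check atomic number: 94 = 31 + 63 + 0 = 94. ✓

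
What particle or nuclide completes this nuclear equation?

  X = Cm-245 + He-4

Conserve mass number: A = 245 + 4, so A = 249.
Conserve atomic number: Z = 96 + 2, so Z = 98.
Z = 98 is californium, so the species is Cf-249.

Cf-249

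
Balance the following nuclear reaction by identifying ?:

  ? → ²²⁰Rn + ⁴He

Conserve mass number: A = 220 + 4, so A = 224.
Conserve atomic number: Z = 86 + 2, so Z = 88.
Z = 88 is radium, so the species is ²²⁴Ra.

Ra-224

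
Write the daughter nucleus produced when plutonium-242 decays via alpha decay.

U-238

Alpha decay: mass number changes by -4, atomic number by -2.
A: 242 − 4 = 238; Z: 94 − 2 = 92.
Z = 92 is uranium, so the daughter is uranium-238.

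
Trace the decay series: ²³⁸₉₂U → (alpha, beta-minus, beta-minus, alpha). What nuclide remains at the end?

Th-230

Start: (A, Z) = (238, 92).
After α: (234, 90).
After β⁻: (234, 91).
After β⁻: (234, 92).
After α: (230, 90).
Z = 90 is thorium.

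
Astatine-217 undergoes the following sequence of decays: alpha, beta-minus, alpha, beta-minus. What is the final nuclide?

Start: (A, Z) = (217, 85).
After α: (213, 83).
After β⁻: (213, 84).
After α: (209, 82).
After β⁻: (209, 83).
Z = 83 is bismuth.

Bi-209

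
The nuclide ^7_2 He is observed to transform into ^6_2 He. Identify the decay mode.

ΔA = 6 − 7 = -1; ΔZ = 2 − 2 = +0.
A drops by 1 with Z unchanged — a neutron was emitted.

neutron emission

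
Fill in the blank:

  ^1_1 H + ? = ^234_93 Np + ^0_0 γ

U-233

Conserve mass number: 1 + A = 234 + 0, so A = 233.
Conserve atomic number: 1 + Z = 93 + 0, so Z = 92.
Z = 92 is uranium, so the species is ^233_92 U.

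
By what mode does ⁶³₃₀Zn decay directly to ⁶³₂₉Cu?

beta-plus decay or electron capture

ΔA = 63 − 63 = 0; ΔZ = 29 − 30 = -1.
A is unchanged and Z drops by 1 — a proton has become a neutron (β⁺ emission or electron capture).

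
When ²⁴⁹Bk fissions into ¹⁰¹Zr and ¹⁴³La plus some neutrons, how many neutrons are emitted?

Conserve mass number: 249 = 101 + 143 + k, so k = 249 − 244 = 5.
Check atomic number: 97 = 40 + 57 + 0 = 97. ✓

5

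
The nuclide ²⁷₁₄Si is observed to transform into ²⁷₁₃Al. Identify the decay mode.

ΔA = 27 − 27 = 0; ΔZ = 13 − 14 = -1.
A is unchanged and Z drops by 1 — a proton has become a neutron (β⁺ emission or electron capture).

beta-plus decay or electron capture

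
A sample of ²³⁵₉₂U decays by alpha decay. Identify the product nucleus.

Th-231

Alpha decay: mass number changes by -4, atomic number by -2.
A: 235 − 4 = 231; Z: 92 − 2 = 90.
Z = 90 is thorium, so the daughter is ²³¹₉₀Th.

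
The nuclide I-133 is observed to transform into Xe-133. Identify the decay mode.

beta-minus decay

ΔA = 133 − 133 = 0; ΔZ = 54 − 53 = +1.
A is unchanged and Z rises by 1 — a neutron has become a proton (β⁻ decay).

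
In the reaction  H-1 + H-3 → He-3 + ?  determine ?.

Conserve mass number: 1 + 3 = 3 + A, so A = 1.
Conserve atomic number: 1 + 1 = 2 + Z, so Z = 0.
A = 1 and Z = 0 is n — a neutron.

neutron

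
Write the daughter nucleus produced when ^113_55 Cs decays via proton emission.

Xe-112

Proton emission: mass number changes by -1, atomic number by -1.
A: 113 − 1 = 112; Z: 55 − 1 = 54.
Z = 54 is xenon, so the daughter is ^112_54 Xe.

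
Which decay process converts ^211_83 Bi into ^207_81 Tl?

alpha decay

ΔA = 207 − 211 = -4; ΔZ = 81 − 83 = -2.
A drops by 4 and Z drops by 2 — the signature of alpha emission.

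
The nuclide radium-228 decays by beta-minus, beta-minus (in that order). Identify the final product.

Start: (A, Z) = (228, 88).
After β⁻: (228, 89).
After β⁻: (228, 90).
Z = 90 is thorium.

Th-228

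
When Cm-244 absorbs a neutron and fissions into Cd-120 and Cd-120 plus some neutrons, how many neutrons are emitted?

Conserve mass number: 245 = 120 + 120 + k, so k = 245 − 240 = 5.
Check atomic number: 96 = 48 + 48 + 0 = 96. ✓

5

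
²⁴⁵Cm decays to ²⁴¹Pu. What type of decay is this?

alpha decay

ΔA = 241 − 245 = -4; ΔZ = 94 − 96 = -2.
A drops by 4 and Z drops by 2 — the signature of alpha emission.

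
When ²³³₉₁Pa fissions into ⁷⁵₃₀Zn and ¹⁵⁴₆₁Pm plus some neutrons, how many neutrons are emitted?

Conserve mass number: 233 = 75 + 154 + k, so k = 233 − 229 = 4.
Check atomic number: 91 = 30 + 61 + 0 = 91. ✓

4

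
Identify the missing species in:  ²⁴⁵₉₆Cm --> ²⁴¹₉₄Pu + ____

Conserve mass number: 245 = 241 + A, so A = 4.
Conserve atomic number: 96 = 94 + Z, so Z = 2.
A = 4 and Z = 2 is ⁴₂He — an alpha particle.

alpha particle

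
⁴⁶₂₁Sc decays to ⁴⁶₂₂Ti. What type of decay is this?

beta-minus decay

ΔA = 46 − 46 = 0; ΔZ = 22 − 21 = +1.
A is unchanged and Z rises by 1 — a neutron has become a proton (β⁻ decay).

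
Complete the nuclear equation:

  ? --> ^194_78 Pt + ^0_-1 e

Conserve mass number: A = 194 + 0, so A = 194.
Conserve atomic number: Z = 78 − 1, so Z = 77.
Z = 77 is iridium, so the species is ^194_77 Ir.

Ir-194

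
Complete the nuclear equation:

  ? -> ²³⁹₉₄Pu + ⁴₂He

Conserve mass number: A = 239 + 4, so A = 243.
Conserve atomic number: Z = 94 + 2, so Z = 96.
Z = 96 is curium, so the species is ²⁴³₉₆Cm.

Cm-243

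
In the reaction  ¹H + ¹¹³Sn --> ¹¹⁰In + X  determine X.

alpha particle

Conserve mass number: 1 + 113 = 110 + A, so A = 4.
Conserve atomic number: 1 + 50 = 49 + Z, so Z = 2.
A = 4 and Z = 2 is ⁴He — an alpha particle.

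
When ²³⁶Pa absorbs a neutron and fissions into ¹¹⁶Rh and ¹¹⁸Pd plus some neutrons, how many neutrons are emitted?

Conserve mass number: 237 = 116 + 118 + k, so k = 237 − 234 = 3.
Check atomic number: 91 = 45 + 46 + 0 = 91. ✓

3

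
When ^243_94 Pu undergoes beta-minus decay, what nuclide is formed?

Beta-minus decay: mass number changes by +0, atomic number by +1.
A: 243 = 243; Z: 94 + 1 = 95.
Z = 95 is americium, so the daughter is ^243_95 Am.

Am-243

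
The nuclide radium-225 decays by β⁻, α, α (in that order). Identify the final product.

Start: (A, Z) = (225, 88).
After β⁻: (225, 89).
After α: (221, 87).
After α: (217, 85).
Z = 85 is astatine.

At-217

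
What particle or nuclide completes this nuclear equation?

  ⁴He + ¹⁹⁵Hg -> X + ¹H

Conserve mass number: 4 + 195 = A + 1, so A = 198.
Conserve atomic number: 2 + 80 = Z + 1, so Z = 81.
Z = 81 is thallium, so the species is ¹⁹⁸Tl.

Tl-198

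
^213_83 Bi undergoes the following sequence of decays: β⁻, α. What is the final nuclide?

Pb-209

Start: (A, Z) = (213, 83).
After β⁻: (213, 84).
After α: (209, 82).
Z = 82 is lead.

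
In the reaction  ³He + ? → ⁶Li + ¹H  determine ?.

alpha particle

Conserve mass number: 3 + A = 6 + 1, so A = 4.
Conserve atomic number: 2 + Z = 3 + 1, so Z = 2.
A = 4 and Z = 2 is ⁴He — an alpha particle.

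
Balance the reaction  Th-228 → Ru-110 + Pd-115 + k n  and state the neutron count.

3

Conserve mass number: 228 = 110 + 115 + k, so k = 228 − 225 = 3.
Check atomic number: 90 = 44 + 46 + 0 = 90. ✓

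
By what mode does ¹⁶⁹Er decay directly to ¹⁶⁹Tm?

beta-minus decay

ΔA = 169 − 169 = 0; ΔZ = 69 − 68 = +1.
A is unchanged and Z rises by 1 — a neutron has become a proton (β⁻ decay).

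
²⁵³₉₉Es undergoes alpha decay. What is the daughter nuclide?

Alpha decay: mass number changes by -4, atomic number by -2.
A: 253 − 4 = 249; Z: 99 − 2 = 97.
Z = 97 is berkelium, so the daughter is ²⁴⁹₉₇Bk.

Bk-249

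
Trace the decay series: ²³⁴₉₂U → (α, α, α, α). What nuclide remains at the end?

Po-218

Start: (A, Z) = (234, 92).
After α: (230, 90).
After α: (226, 88).
After α: (222, 86).
After α: (218, 84).
Z = 84 is polonium.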